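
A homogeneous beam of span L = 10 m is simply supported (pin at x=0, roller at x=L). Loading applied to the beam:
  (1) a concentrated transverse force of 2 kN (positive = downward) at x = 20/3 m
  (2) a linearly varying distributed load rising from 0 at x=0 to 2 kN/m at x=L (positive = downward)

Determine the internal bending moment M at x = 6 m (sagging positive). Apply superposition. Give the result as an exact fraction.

M(6) = 84/5 kN·m

Load 1 — point force P=2 kN at a=20/3 m (b=L-a=10/3):
  M_1 = Pbx/L  [x≤a] = 2·(10/3)·6/10 = 4 kN·m
Load 2 — triangular load w₀=2 kN/m (0→w₀ over full span):
  M_2 = w₀Lx/6 - w₀x³/(6L) = 2·10·6/6 - 2·6³/(6·10) = 64/5 kN·m
Superposition: M = Σ M_i = 84/5 kN·m ≈ 16.800000 kN·m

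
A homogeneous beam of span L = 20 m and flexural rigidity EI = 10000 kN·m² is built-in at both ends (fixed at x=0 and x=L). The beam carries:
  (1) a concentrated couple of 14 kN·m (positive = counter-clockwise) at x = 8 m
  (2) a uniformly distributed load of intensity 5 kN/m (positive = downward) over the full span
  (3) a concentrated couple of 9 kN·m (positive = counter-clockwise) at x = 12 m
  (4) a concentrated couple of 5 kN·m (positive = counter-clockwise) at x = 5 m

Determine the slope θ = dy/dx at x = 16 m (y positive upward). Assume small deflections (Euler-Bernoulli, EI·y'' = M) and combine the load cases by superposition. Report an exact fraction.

θ(16) = 4797/156250 rad

Load 1 — applied couple M₀=14 kN·m at a=8 m (b=L-a=12):
  θ_1 = (R_Ax²/2 - M_Ax - M₀(x-a))/EI  [x>a] with R_A=126/125, M_A=42/25 = ((126/125)·16²/2 - (42/25)·16 - 14·(16-8))/10000 = -77/78125 rad
Load 2 — uniform load w=5 kN/m over full span:
  θ_2 = -wx(L-x)(L-2x)/(12EI) = -5·16·(20-16)·(20-2·16)/(12·10000) = 4/125 rad
Load 3 — applied couple M₀=9 kN·m at a=12 m (b=L-a=8):
  θ_3 = (R_Ax²/2 - M_Ax - M₀(x-a))/EI  [x>a] with R_A=81/125, M_A=72/25 = ((81/125)·16²/2 - (72/25)·16 - 9·(16-12))/10000 = 27/312500 rad
Load 4 — applied couple M₀=5 kN·m at a=5 m (b=L-a=15):
  θ_4 = (R_Ax²/2 - M_Ax - M₀(x-a))/EI  [x>a] with R_A=9/32, M_A=-15/16 = ((9/32)·16²/2 - (-15/16)·16 - 5·(16-5))/10000 = -1/2500 rad
Superposition: θ = Σ θ_i = 4797/156250 rad ≈ 0.030701 rad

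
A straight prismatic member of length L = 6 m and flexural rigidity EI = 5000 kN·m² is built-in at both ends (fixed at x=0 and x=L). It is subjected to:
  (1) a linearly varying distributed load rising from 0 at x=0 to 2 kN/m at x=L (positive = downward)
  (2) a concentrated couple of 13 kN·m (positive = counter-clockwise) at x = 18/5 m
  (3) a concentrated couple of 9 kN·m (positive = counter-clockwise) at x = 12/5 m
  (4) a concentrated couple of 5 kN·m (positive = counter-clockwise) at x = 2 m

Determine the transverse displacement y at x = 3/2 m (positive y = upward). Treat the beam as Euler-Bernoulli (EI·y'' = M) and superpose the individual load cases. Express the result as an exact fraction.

y(3/2) = -5131/6400000 m

Load 1 — triangular load w₀=2 kN/m (0→w₀ over full span):
  y_1 = -w₀x²(L-x)²(x+2L)/(120LEI) = -2·(3/2)²·(6-(3/2))²·((3/2)+2·6)/(120·6·5000) = -2187/6400000 m
Load 2 — applied couple M₀=13 kN·m at a=18/5 m (b=L-a=12/5):
  y_2 = (R_Ax³/6 - M_Ax²/2)/EI  [x≤a] with R_A=78/25, M_A=104/25 = ((78/25)·(3/2)³/6 - (104/25)·(3/2)²/2)/5000 = -117/200000 m
Load 3 — applied couple M₀=9 kN·m at a=12/5 m (b=L-a=18/5):
  y_3 = (R_Ax³/6 - M_Ax²/2)/EI  [x≤a] with R_A=54/25, M_A=27/25 = ((54/25)·(3/2)³/6 - (27/25)·(3/2)²/2)/5000 = 0 m
Load 4 — applied couple M₀=5 kN·m at a=2 m (b=L-a=4):
  y_4 = (R_Ax³/6 - M_Ax²/2)/EI  [x≤a] with R_A=10/9, M_A=0 = ((10/9)·(3/2)³/6 - 0·(3/2)²/2)/5000 = 1/8000 m
Superposition: y = Σ y_i = -5131/6400000 m ≈ -0.000802 m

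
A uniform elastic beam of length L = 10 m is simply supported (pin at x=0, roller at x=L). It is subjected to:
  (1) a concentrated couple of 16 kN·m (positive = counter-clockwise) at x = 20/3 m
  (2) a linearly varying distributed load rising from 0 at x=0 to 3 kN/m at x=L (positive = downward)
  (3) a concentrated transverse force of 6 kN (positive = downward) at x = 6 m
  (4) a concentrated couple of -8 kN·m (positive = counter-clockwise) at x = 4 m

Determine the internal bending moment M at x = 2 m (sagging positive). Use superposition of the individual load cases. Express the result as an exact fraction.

Load 1 — applied couple M₀=16 kN·m at a=20/3 m (b=L-a=10/3):
  M_1 = M₀x/L  [x≤a] = 16·2/10 = 16/5 kN·m
Load 2 — triangular load w₀=3 kN/m (0→w₀ over full span):
  M_2 = w₀Lx/6 - w₀x³/(6L) = 3·10·2/6 - 3·2³/(6·10) = 48/5 kN·m
Load 3 — point force P=6 kN at a=6 m (b=L-a=4):
  M_3 = Pbx/L  [x≤a] = 6·4·2/10 = 24/5 kN·m
Load 4 — applied couple M₀=-8 kN·m at a=4 m (b=L-a=6):
  M_4 = M₀x/L  [x≤a] = (-8)·2/10 = -8/5 kN·m
Superposition: M = Σ M_i = 16 kN·m ≈ 16.000000 kN·m

M(2) = 16 kN·m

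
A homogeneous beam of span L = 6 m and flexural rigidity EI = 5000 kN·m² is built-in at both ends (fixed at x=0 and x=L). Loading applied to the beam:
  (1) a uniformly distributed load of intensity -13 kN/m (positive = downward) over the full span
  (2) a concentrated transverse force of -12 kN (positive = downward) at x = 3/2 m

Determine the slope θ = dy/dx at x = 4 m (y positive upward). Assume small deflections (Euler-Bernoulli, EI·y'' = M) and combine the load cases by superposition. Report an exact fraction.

Load 1 — uniform load w=-13 kN/m over full span:
  θ_1 = -wx(L-x)(L-2x)/(12EI) = -(-13)·4·(6-4)·(6-2·4)/(12·5000) = -13/3750 rad
Load 2 — point force P=-12 kN at a=3/2 m (b=L-a=9/2):
  θ_2 = Pa²(L-x)(2bL-(3b+a)(L-x))/(2L³EI)  [x>a] = (-12)·(3/2)²·(6-4)·(2·(9/2)·6-(3·(9/2)+(3/2))·(6-4))/(2·6³·5000) = -3/5000 rad
Superposition: θ = Σ θ_i = -61/15000 rad ≈ -0.004067 rad

θ(4) = -61/15000 rad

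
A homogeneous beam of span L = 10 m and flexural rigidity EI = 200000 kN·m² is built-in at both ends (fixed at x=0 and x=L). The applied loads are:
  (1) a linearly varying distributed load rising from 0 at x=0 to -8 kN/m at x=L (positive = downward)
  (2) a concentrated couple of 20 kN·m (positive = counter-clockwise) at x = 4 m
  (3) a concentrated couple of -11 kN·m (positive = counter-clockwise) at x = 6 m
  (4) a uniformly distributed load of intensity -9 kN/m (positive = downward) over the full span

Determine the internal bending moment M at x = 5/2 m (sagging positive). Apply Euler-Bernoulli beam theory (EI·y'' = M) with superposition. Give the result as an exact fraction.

M(5/2) = -1253/200 kN·m

Load 1 — triangular load w₀=-8 kN/m (0→w₀ over full span):
  M_1 = 3w₀Lx/20 - w₀L²/30 - w₀x³/(6L) = 3·(-8)·10·(5/2)/20 - (-8)·10²/30 - (-8)·(5/2)³/(6·10) = -5/4 kN·m
Load 2 — applied couple M₀=20 kN·m at a=4 m (b=L-a=6):
  M_2 = R_Ax - M_A  [x≤a] with R_A=72/25, M_A=12/5 = (72/25)·(5/2) - (12/5) = 24/5 kN·m
Load 3 — applied couple M₀=-11 kN·m at a=6 m (b=L-a=4):
  M_3 = R_Ax - M_A  [x≤a] with R_A=-198/125, M_A=-88/25 = (-198/125)·(5/2) - (-88/25) = -11/25 kN·m
Load 4 — uniform load w=-9 kN/m over full span:
  M_4 = wLx/2 - wL²/12 - wx²/2 = (-9)·10·(5/2)/2 - (-9)·10²/12 - (-9)·(5/2)²/2 = -75/8 kN·m
Superposition: M = Σ M_i = -1253/200 kN·m ≈ -6.265000 kN·m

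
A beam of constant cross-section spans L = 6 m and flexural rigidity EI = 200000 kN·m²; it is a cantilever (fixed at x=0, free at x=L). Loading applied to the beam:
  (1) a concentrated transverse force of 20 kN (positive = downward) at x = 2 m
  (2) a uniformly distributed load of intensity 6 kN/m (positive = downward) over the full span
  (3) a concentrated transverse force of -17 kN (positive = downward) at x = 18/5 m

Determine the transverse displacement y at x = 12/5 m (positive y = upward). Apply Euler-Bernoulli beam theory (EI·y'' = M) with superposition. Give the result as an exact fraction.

Load 1 — point force P=20 kN at a=2 m (b=L-a=4):
  y_1 = -Pa²(3x-a)/(6EI)  [x>a] = -20·2²·(3·(12/5)-2)/(6·200000) = -13/37500 m
Load 2 — uniform load w=6 kN/m over full span:
  y_2 = -wx²(x²-4Lx+6L²)/(24EI) = -6·(12/5)²·((12/5)²-4·6·(12/5)+6·6²)/(24·200000) = -4617/3906250 m
Load 3 — point force P=-17 kN at a=18/5 m (b=L-a=12/5):
  y_3 = -Px²(3a-x)/(6EI)  [x≤a] = -(-17)·(12/5)²·(3·(18/5)-(12/5))/(6·200000) = 1071/1562500 m
Superposition: y = Σ y_i = -9881/11718750 m ≈ -0.000843 m

y(12/5) = -9881/11718750 m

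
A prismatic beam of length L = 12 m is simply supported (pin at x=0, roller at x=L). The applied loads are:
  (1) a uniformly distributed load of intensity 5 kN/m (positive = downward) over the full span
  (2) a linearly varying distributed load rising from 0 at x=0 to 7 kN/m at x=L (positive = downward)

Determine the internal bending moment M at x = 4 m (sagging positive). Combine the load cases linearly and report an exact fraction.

Load 1 — uniform load w=5 kN/m over full span:
  M_1 = wx(L-x)/2 = 5·4·(12-4)/2 = 80 kN·m
Load 2 — triangular load w₀=7 kN/m (0→w₀ over full span):
  M_2 = w₀Lx/6 - w₀x³/(6L) = 7·12·4/6 - 7·4³/(6·12) = 448/9 kN·m
Superposition: M = Σ M_i = 1168/9 kN·m ≈ 129.777778 kN·m

M(4) = 1168/9 kN·m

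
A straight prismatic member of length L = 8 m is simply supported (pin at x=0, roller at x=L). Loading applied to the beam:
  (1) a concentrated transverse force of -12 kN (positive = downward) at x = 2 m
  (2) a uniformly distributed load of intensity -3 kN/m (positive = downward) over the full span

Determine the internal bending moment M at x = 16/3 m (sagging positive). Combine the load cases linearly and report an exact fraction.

Load 1 — point force P=-12 kN at a=2 m (b=L-a=6):
  M_1 = Pa(L-x)/L  [x>a] = (-12)·2·(8-(16/3))/8 = -8 kN·m
Load 2 — uniform load w=-3 kN/m over full span:
  M_2 = wx(L-x)/2 = (-3)·(16/3)·(8-(16/3))/2 = -64/3 kN·m
Superposition: M = Σ M_i = -88/3 kN·m ≈ -29.333333 kN·m

M(16/3) = -88/3 kN·m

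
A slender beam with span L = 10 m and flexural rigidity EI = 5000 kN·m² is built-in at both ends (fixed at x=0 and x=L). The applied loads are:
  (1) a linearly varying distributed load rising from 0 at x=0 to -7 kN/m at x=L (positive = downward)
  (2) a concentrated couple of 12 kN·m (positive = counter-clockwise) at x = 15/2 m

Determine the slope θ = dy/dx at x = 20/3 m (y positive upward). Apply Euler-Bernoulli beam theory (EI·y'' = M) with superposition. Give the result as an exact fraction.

θ(20/3) = -737/243000 rad

Load 1 — triangular load w₀=-7 kN/m (0→w₀ over full span):
  θ_1 = -w₀(2x(L-x)(L-2x)(x+2L)+x²(L-x)²)/(120LEI) = -(-7)·(2·(20/3)·(10-(20/3))·(10-2·(20/3))·((20/3)+2·10)+(20/3)²·(10-(20/3))²)/(120·10·5000) = -49/12150 rad
Load 2 — applied couple M₀=12 kN·m at a=15/2 m (b=L-a=5/2):
  θ_2 = (R_Ax²/2 - M_Ax)/EI  [x≤a] with R_A=27/20, M_A=15/4 = ((27/20)·(20/3)²/2 - (15/4)·(20/3))/5000 = 1/1000 rad
Superposition: θ = Σ θ_i = -737/243000 rad ≈ -0.003033 rad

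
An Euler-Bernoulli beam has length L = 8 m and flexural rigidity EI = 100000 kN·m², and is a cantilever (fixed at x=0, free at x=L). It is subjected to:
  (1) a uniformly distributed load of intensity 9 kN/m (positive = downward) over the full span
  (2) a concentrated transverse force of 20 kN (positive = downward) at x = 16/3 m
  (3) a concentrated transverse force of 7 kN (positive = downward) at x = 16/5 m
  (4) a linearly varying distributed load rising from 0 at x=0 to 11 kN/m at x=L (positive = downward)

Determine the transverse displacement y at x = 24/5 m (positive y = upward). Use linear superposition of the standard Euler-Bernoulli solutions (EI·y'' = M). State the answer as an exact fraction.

y(24/5) = -7478368/146484375 m

Load 1 — uniform load w=9 kN/m over full span:
  y_1 = -wx²(x²-4Lx+6L²)/(24EI) = -9·(24/5)²·((24/5)²-4·8·(24/5)+6·8²)/(24·100000) = -42768/1953125 m
Load 2 — point force P=20 kN at a=16/3 m (b=L-a=8/3):
  y_2 = -Px²(3a-x)/(6EI)  [x≤a] = -20·(24/5)²·(3·(16/3)-(24/5))/(6·100000) = -672/78125 m
Load 3 — point force P=7 kN at a=16/5 m (b=L-a=24/5):
  y_3 = -Pa²(3x-a)/(6EI)  [x>a] = -7·(16/5)²·(3·(24/5)-(16/5))/(6·100000) = -1568/1171875 m
Load 4 — triangular load w₀=11 kN/m (0→w₀ over full span):
  y_4 = (w₀Lx³/12-w₀L²x²/6-w₀x⁵/(120L))/EI = (11·8·(24/5)³/12-11·8²·(24/5)²/6-11·(24/5)⁵/(120·8))/100000 = -938256/48828125 m
Superposition: y = Σ y_i = -7478368/146484375 m ≈ -0.051052 m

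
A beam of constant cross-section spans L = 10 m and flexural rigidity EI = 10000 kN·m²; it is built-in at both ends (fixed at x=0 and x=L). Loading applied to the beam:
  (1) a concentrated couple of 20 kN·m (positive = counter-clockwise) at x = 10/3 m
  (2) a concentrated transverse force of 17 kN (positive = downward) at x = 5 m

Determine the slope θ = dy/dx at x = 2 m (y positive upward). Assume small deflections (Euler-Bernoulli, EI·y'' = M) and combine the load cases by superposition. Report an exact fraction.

Load 1 — applied couple M₀=20 kN·m at a=10/3 m (b=L-a=20/3):
  θ_1 = (R_Ax²/2 - M_Ax)/EI  [x≤a] with R_A=8/3, M_A=0 = ((8/3)·2²/2 - 0·2)/10000 = 1/1875 rad
Load 2 — point force P=17 kN at a=5 m (b=L-a=5):
  θ_2 = -Pb²x(2aL-(3a+b)x)/(2L³EI)  [x≤a] = -17·5²·2·(2·5·10-(3·5+5)·2)/(2·10³·10000) = -51/20000 rad
Superposition: θ = Σ θ_i = -121/60000 rad ≈ -0.002017 rad

θ(2) = -121/60000 rad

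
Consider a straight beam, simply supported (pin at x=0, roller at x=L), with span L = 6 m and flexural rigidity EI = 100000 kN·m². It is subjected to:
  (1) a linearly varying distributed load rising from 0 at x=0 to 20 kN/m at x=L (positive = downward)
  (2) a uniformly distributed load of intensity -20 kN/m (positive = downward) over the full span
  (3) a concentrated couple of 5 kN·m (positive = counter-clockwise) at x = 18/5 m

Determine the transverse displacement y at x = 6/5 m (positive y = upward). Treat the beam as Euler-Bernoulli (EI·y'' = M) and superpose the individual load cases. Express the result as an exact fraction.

Load 1 — triangular load w₀=20 kN/m (0→w₀ over full span):
  y_1 = -w₀x(7L⁴-10L²x²+3x⁴)/(360LEI) = -20·(6/5)·(7·6⁴-10·6²·(6/5)²+3·(6/5)⁴)/(360·6·100000) = -9288/9765625 m
Load 2 — uniform load w=-20 kN/m over full span:
  y_2 = -wx(L³-2Lx²+x³)/(24EI) = -(-20)·(6/5)·(6³-2·6·(6/5)²+(6/5)³)/(24·100000) = 783/390625 m
Load 3 — applied couple M₀=5 kN·m at a=18/5 m (b=L-a=12/5):
  y_3 = (M₀x³/(6L)+C₁x)/EI  [x≤a] with C₁=M₀(3b²-L²)/(6L)=-13/5 = (5·(6/5)³/(6·6)+(-13/5)·(6/5))/100000 = -9/312500 m
Superposition: y = Σ y_i = 40023/39062500 m ≈ 0.001025 m

y(6/5) = 40023/39062500 m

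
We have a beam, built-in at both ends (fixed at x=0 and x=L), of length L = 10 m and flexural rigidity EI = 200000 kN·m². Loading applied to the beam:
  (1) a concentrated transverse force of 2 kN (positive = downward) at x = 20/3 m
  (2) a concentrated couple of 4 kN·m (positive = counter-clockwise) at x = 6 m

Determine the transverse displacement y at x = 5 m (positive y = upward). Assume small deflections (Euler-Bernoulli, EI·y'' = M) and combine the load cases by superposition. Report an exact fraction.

Load 1 — point force P=2 kN at a=20/3 m (b=L-a=10/3):
  y_1 = -Pb²x²(3aL-(3a+b)x)/(6L³EI)  [x≤a] = -2·(10/3)²·5²·(3·(20/3)·10-(3·(20/3)+(10/3))·5)/(6·10³·200000) = -1/25920 m
Load 2 — applied couple M₀=4 kN·m at a=6 m (b=L-a=4):
  y_2 = (R_Ax³/6 - M_Ax²/2)/EI  [x≤a] with R_A=72/125, M_A=32/25 = ((72/125)·5³/6 - (32/25)·5²/2)/200000 = -1/50000 m
Superposition: y = Σ y_i = -949/16200000 m ≈ -0.000059 m

y(5) = -949/16200000 m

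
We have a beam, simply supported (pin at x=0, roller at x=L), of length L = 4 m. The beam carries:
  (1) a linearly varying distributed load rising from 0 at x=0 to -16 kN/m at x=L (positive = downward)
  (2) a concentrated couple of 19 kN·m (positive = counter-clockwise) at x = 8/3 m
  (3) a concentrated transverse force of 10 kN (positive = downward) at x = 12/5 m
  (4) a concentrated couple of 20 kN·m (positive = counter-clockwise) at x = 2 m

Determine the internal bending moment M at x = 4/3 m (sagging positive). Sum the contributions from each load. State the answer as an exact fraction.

M(4/3) = 461/81 kN·m

Load 1 — triangular load w₀=-16 kN/m (0→w₀ over full span):
  M_1 = w₀Lx/6 - w₀x³/(6L) = (-16)·4·(4/3)/6 - (-16)·(4/3)³/(6·4) = -1024/81 kN·m
Load 2 — applied couple M₀=19 kN·m at a=8/3 m (b=L-a=4/3):
  M_2 = M₀x/L  [x≤a] = 19·(4/3)/4 = 19/3 kN·m
Load 3 — point force P=10 kN at a=12/5 m (b=L-a=8/5):
  M_3 = Pbx/L  [x≤a] = 10·(8/5)·(4/3)/4 = 16/3 kN·m
Load 4 — applied couple M₀=20 kN·m at a=2 m (b=L-a=2):
  M_4 = M₀x/L  [x≤a] = 20·(4/3)/4 = 20/3 kN·m
Superposition: M = Σ M_i = 461/81 kN·m ≈ 5.691358 kN·m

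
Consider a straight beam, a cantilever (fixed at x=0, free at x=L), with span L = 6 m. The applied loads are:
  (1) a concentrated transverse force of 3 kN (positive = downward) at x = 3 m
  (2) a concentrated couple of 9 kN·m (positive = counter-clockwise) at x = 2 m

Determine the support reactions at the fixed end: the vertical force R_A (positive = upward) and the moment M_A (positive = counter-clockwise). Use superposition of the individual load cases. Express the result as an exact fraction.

R_A = 3 kN, M_A = 0 kN·m

Load 1 — point force P=3 kN at a=3 m (b=L-a=3):
  R_A = P = 3 kN
  M_A = Pa = 3·3 = 9 kN·m
Load 2 — applied couple M₀=9 kN·m at a=2 m (b=L-a=4):
  R_A = 0 kN
  M_A = -M₀ = -9 kN·m
Superposition: R_A = 3 kN, M_A = 0 kN·m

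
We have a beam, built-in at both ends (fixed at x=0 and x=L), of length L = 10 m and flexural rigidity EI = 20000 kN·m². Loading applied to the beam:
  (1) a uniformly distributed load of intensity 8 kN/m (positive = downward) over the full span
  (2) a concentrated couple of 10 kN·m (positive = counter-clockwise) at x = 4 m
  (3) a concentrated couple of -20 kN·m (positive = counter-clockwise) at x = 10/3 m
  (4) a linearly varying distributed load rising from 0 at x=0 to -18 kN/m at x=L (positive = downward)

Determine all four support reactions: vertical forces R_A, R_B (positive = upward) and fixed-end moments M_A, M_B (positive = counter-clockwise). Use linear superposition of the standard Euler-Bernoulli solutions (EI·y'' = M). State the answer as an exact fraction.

Load 1 — uniform load w=8 kN/m over full span:
  R_A = wL/2 = 8·10/2 = 40 kN
  M_A = wL²/12 = 8·10²/12 = 200/3 kN·m
  R_B = wL/2 = 8·10/2 = 40 kN
  M_B = -wL²/12 = -8·10²/12 = -200/3 kN·m
Load 2 — applied couple M₀=10 kN·m at a=4 m (b=L-a=6):
  R_A = 6M₀ab/L³ = 6·10·4·6/10³ = 36/25 kN
  M_A = M₀b(2a-b)/L² = 10·6·(2·4-6)/10² = 6/5 kN·m
  R_B = -6M₀ab/L³ = -6·10·4·6/10³ = -36/25 kN
  M_B = M₀a(2b-a)/L² = 10·4·(2·6-4)/10² = 16/5 kN·m
Load 3 — applied couple M₀=-20 kN·m at a=10/3 m (b=L-a=20/3):
  R_A = 6M₀ab/L³ = 6·(-20)·(10/3)·(20/3)/10³ = -8/3 kN
  M_A = M₀b(2a-b)/L² = (-20)·(20/3)·(2·(10/3)-(20/3))/10² = 0 kN·m
  R_B = -6M₀ab/L³ = -6·(-20)·(10/3)·(20/3)/10³ = 8/3 kN
  M_B = M₀a(2b-a)/L² = (-20)·(10/3)·(2·(20/3)-(10/3))/10² = -20/3 kN·m
Load 4 — triangular load w₀=-18 kN/m (0→w₀ over full span):
  R_A = 3w₀L/20 = 3·(-18)·10/20 = -27 kN
  M_A = w₀L²/30 = (-18)·10²/30 = -60 kN·m
  R_B = 7w₀L/20 = 7·(-18)·10/20 = -63 kN
  M_B = -w₀L²/20 = -(-18)·10²/20 = 90 kN·m
Superposition: R_A = 883/75 kN, M_A = 118/15 kN·m, R_B = -1633/75 kN, M_B = 298/15 kN·m

R_A = 883/75 kN, M_A = 118/15 kN·m, R_B = -1633/75 kN, M_B = 298/15 kN·m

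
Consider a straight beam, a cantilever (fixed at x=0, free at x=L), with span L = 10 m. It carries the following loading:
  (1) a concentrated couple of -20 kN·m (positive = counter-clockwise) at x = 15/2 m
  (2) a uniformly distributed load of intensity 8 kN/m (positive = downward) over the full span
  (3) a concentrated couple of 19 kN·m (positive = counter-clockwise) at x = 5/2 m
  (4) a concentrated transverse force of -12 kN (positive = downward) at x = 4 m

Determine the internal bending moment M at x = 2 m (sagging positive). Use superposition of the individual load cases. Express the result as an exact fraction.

Load 1 — applied couple M₀=-20 kN·m at a=15/2 m (b=L-a=5/2):
  M_1 = M₀  [x≤a] = (-20) = -20 kN·m
Load 2 — uniform load w=8 kN/m over full span:
  M_2 = -w(L-x)²/2 = -8·(10-2)²/2 = -256 kN·m
Load 3 — applied couple M₀=19 kN·m at a=5/2 m (b=L-a=15/2):
  M_3 = M₀  [x≤a] = 19 = 19 kN·m
Load 4 — point force P=-12 kN at a=4 m (b=L-a=6):
  M_4 = -P(a-x)  [x≤a] = -(-12)·(4-2) = 24 kN·m
Superposition: M = Σ M_i = -233 kN·m ≈ -233.000000 kN·m

M(2) = -233 kN·m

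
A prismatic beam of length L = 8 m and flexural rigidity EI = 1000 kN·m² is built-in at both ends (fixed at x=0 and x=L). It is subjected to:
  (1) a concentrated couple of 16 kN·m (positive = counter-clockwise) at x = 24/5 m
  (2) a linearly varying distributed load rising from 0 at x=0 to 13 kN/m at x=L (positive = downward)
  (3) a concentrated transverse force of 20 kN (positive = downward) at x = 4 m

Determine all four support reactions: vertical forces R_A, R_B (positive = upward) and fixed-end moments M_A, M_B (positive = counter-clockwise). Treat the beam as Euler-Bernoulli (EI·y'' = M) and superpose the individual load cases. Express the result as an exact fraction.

R_A = 712/25 kN, M_A = 3964/75 kN·m, R_B = 1088/25 kN, M_B = -1492/25 kN·m

Load 1 — applied couple M₀=16 kN·m at a=24/5 m (b=L-a=16/5):
  R_A = 6M₀ab/L³ = 6·16·(24/5)·(16/5)/8³ = 72/25 kN
  M_A = M₀b(2a-b)/L² = 16·(16/5)·(2·(24/5)-(16/5))/8² = 128/25 kN·m
  R_B = -6M₀ab/L³ = -6·16·(24/5)·(16/5)/8³ = -72/25 kN
  M_B = M₀a(2b-a)/L² = 16·(24/5)·(2·(16/5)-(24/5))/8² = 48/25 kN·m
Load 2 — triangular load w₀=13 kN/m (0→w₀ over full span):
  R_A = 3w₀L/20 = 3·13·8/20 = 78/5 kN
  M_A = w₀L²/30 = 13·8²/30 = 416/15 kN·m
  R_B = 7w₀L/20 = 7·13·8/20 = 182/5 kN
  M_B = -w₀L²/20 = -13·8²/20 = -208/5 kN·m
Load 3 — point force P=20 kN at a=4 m (b=L-a=4):
  R_A = Pb²(3a+b)/L³ = 20·4²·(3·4+4)/8³ = 10 kN
  M_A = Pab²/L² = 20·4·4²/8² = 20 kN·m
  R_B = Pa²(a+3b)/L³ = 20·4²·(4+3·4)/8³ = 10 kN
  M_B = -Pa²b/L² = -20·4²·4/8² = -20 kN·m
Superposition: R_A = 712/25 kN, M_A = 3964/75 kN·m, R_B = 1088/25 kN, M_B = -1492/25 kN·m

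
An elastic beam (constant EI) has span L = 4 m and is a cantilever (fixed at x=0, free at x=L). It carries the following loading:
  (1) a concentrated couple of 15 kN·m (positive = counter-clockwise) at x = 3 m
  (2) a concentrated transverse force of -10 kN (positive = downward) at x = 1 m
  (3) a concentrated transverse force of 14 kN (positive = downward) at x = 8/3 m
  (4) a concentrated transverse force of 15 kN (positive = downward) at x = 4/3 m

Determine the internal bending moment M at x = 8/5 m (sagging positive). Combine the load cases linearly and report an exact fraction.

Load 1 — applied couple M₀=15 kN·m at a=3 m (b=L-a=1):
  M_1 = M₀  [x≤a] = 15 = 15 kN·m
Load 2 — point force P=-10 kN at a=1 m (b=L-a=3):
  M_2 = 0  [x>a] = 0 kN·m
Load 3 — point force P=14 kN at a=8/3 m (b=L-a=4/3):
  M_3 = -P(a-x)  [x≤a] = -14·((8/3)-(8/5)) = -224/15 kN·m
Load 4 — point force P=15 kN at a=4/3 m (b=L-a=8/3):
  M_4 = 0  [x>a] = 0 kN·m
Superposition: M = Σ M_i = 1/15 kN·m ≈ 0.066667 kN·m

M(8/5) = 1/15 kN·m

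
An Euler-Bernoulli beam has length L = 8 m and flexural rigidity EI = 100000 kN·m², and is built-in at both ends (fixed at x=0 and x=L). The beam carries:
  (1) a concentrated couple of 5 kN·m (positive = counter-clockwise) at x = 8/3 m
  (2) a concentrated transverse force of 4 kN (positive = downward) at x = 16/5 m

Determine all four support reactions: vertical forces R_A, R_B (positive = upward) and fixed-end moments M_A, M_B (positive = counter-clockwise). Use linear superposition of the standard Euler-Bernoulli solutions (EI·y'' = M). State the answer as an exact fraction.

R_A = 2569/750 kN, M_A = 576/125 kN·m, R_B = 431/750 kN, M_B = -527/375 kN·m

Load 1 — applied couple M₀=5 kN·m at a=8/3 m (b=L-a=16/3):
  R_A = 6M₀ab/L³ = 6·5·(8/3)·(16/3)/8³ = 5/6 kN
  M_A = M₀b(2a-b)/L² = 5·(16/3)·(2·(8/3)-(16/3))/8² = 0 kN·m
  R_B = -6M₀ab/L³ = -6·5·(8/3)·(16/3)/8³ = -5/6 kN
  M_B = M₀a(2b-a)/L² = 5·(8/3)·(2·(16/3)-(8/3))/8² = 5/3 kN·m
Load 2 — point force P=4 kN at a=16/5 m (b=L-a=24/5):
  R_A = Pb²(3a+b)/L³ = 4·(24/5)²·(3·(16/5)+(24/5))/8³ = 324/125 kN
  M_A = Pab²/L² = 4·(16/5)·(24/5)²/8² = 576/125 kN·m
  R_B = Pa²(a+3b)/L³ = 4·(16/5)²·((16/5)+3·(24/5))/8³ = 176/125 kN
  M_B = -Pa²b/L² = -4·(16/5)²·(24/5)/8² = -384/125 kN·m
Superposition: R_A = 2569/750 kN, M_A = 576/125 kN·m, R_B = 431/750 kN, M_B = -527/375 kN·m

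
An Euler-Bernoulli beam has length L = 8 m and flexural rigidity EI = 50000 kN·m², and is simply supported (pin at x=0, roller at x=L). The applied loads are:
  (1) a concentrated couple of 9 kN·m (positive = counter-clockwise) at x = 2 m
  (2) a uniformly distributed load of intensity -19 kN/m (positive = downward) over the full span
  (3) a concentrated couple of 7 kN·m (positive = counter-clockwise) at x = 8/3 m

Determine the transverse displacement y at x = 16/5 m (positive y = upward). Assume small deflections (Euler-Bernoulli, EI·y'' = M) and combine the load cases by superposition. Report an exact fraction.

Load 1 — applied couple M₀=9 kN·m at a=2 m (b=L-a=6):
  y_1 = (M₀x³/(6L)-M₀(x-a)²/2+C₁x)/EI  [x>a] with C₁=M₀(3b²-L²)/(6L)=33/4 = (9·(16/5)³/(6·8)-9·((16/5)-2)²/2+(33/4)·(16/5))/50000 = 1629/3125000 m
Load 2 — uniform load w=-19 kN/m over full span:
  y_2 = -wx(L³-2Lx²+x³)/(24EI) = -(-19)·(16/5)·(8³-2·8·(16/5)²+(16/5)³)/(24·50000) = 37696/1953125 m
Load 3 — applied couple M₀=7 kN·m at a=8/3 m (b=L-a=16/3):
  y_3 = (M₀x³/(6L)-M₀(x-a)²/2+C₁x)/EI  [x>a] with C₁=M₀(3b²-L²)/(6L)=28/9 = (7·(16/5)³/(6·8)-7·((16/5)-(8/3))²/2+(28/9)·(16/5))/50000 = 322/1171875 m
Superposition: y = Σ y_i = 942019/46875000 m ≈ 0.020096 m

y(16/5) = 942019/46875000 m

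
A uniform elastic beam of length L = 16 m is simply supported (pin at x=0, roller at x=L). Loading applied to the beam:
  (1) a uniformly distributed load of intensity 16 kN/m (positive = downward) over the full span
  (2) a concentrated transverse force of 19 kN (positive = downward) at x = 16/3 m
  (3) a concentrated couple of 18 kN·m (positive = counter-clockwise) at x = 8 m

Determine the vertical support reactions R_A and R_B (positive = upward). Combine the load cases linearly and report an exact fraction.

Load 1 — uniform load w=16 kN/m over full span:
  R_A = wL/2 = 16·16/2 = 128 kN
  R_B = wL/2 = 16·16/2 = 128 kN
Load 2 — point force P=19 kN at a=16/3 m (b=L-a=32/3):
  R_A = Pb/L = 19·(32/3)/16 = 38/3 kN
  R_B = Pa/L = 19·(16/3)/16 = 19/3 kN
Load 3 — applied couple M₀=18 kN·m at a=8 m (b=L-a=8):
  R_A = M₀/L = 18/16 = 9/8 kN
  R_B = -M₀/L = -18/16 = -9/8 kN
Superposition: R_A = 3403/24 kN, R_B = 3197/24 kN

R_A = 3403/24 kN, R_B = 3197/24 kN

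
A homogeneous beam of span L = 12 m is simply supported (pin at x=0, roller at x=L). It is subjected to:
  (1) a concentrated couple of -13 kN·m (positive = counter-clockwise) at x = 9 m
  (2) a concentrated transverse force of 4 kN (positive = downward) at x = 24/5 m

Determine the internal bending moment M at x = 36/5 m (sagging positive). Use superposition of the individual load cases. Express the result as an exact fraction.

M(36/5) = -3/25 kN·m

Load 1 — applied couple M₀=-13 kN·m at a=9 m (b=L-a=3):
  M_1 = M₀x/L  [x≤a] = (-13)·(36/5)/12 = -39/5 kN·m
Load 2 — point force P=4 kN at a=24/5 m (b=L-a=36/5):
  M_2 = Pa(L-x)/L  [x>a] = 4·(24/5)·(12-(36/5))/12 = 192/25 kN·m
Superposition: M = Σ M_i = -3/25 kN·m ≈ -0.120000 kN·m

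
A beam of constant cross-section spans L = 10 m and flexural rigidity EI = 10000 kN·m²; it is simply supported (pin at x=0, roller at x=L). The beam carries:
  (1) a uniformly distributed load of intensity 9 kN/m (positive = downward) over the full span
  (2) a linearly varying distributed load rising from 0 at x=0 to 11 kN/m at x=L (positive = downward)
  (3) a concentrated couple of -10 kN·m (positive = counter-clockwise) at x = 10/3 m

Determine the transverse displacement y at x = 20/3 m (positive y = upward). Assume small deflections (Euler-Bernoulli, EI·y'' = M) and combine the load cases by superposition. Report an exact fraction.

Load 1 — uniform load w=9 kN/m over full span:
  y_1 = -wx(L³-2Lx²+x³)/(24EI) = -9·(20/3)·(10³-2·10·(20/3)²+(20/3)³)/(24·10000) = -11/108 m
Load 2 — triangular load w₀=11 kN/m (0→w₀ over full span):
  y_2 = -w₀x(7L⁴-10L²x²+3x⁴)/(360LEI) = -11·(20/3)·(7·10⁴-10·10²·(20/3)²+3·(20/3)⁴)/(360·10·10000) = -187/2916 m
Load 3 — applied couple M₀=-10 kN·m at a=10/3 m (b=L-a=20/3):
  y_3 = (M₀x³/(6L)-M₀(x-a)²/2+C₁x)/EI  [x>a] with C₁=M₀(3b²-L²)/(6L)=-50/9 = ((-10)·(20/3)³/(6·10)-(-10)·((20/3)-(10/3))²/2+(-50/9)·(20/3))/10000 = -1/324 m
Superposition: y = Σ y_i = -493/2916 m ≈ -0.169067 m

y(20/3) = -493/2916 m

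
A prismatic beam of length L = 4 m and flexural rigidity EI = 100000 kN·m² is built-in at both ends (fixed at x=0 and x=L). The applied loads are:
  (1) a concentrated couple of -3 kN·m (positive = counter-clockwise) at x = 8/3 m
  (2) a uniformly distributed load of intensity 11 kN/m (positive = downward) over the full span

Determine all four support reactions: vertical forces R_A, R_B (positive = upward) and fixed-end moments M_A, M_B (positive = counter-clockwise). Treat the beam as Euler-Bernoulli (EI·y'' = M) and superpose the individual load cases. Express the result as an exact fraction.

R_A = 21 kN, M_A = 41/3 kN·m, R_B = 23 kN, M_B = -44/3 kN·m

Load 1 — applied couple M₀=-3 kN·m at a=8/3 m (b=L-a=4/3):
  R_A = 6M₀ab/L³ = 6·(-3)·(8/3)·(4/3)/4³ = -1 kN
  M_A = M₀b(2a-b)/L² = (-3)·(4/3)·(2·(8/3)-(4/3))/4² = -1 kN·m
  R_B = -6M₀ab/L³ = -6·(-3)·(8/3)·(4/3)/4³ = 1 kN
  M_B = M₀a(2b-a)/L² = (-3)·(8/3)·(2·(4/3)-(8/3))/4² = 0 kN·m
Load 2 — uniform load w=11 kN/m over full span:
  R_A = wL/2 = 11·4/2 = 22 kN
  M_A = wL²/12 = 11·4²/12 = 44/3 kN·m
  R_B = wL/2 = 11·4/2 = 22 kN
  M_B = -wL²/12 = -11·4²/12 = -44/3 kN·m
Superposition: R_A = 21 kN, M_A = 41/3 kN·m, R_B = 23 kN, M_B = -44/3 kN·m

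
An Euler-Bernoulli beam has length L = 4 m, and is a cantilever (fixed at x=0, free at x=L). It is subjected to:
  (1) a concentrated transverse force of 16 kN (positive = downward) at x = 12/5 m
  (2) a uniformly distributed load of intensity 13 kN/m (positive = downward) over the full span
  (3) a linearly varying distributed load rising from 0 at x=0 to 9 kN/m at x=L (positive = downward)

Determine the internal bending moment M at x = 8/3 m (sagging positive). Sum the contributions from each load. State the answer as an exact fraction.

M(8/3) = -56/3 kN·m

Load 1 — point force P=16 kN at a=12/5 m (b=L-a=8/5):
  M_1 = 0  [x>a] = 0 kN·m
Load 2 — uniform load w=13 kN/m over full span:
  M_2 = -w(L-x)²/2 = -13·(4-(8/3))²/2 = -104/9 kN·m
Load 3 — triangular load w₀=9 kN/m (0→w₀ over full span):
  M_3 = w₀Lx/2 - w₀L²/3 - w₀x³/(6L) = 9·4·(8/3)/2 - 9·4²/3 - 9·(8/3)³/(6·4) = -64/9 kN·m
Superposition: M = Σ M_i = -56/3 kN·m ≈ -18.666667 kN·m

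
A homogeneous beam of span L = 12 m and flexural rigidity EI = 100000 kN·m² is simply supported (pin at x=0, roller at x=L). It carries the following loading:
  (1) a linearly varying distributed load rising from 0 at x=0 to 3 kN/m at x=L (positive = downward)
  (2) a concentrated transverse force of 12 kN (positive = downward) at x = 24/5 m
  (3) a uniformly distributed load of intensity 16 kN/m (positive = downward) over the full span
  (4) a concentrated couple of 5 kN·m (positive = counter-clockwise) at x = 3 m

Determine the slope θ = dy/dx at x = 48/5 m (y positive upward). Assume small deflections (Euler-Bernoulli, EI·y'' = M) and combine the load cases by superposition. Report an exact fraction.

Load 1 — triangular load w₀=3 kN/m (0→w₀ over full span):
  θ_1 = -w₀(7L⁴-30L²x²+15x⁴)/(360LEI) = -3·(7·12⁴-30·12²·(48/5)²+15·(48/5)⁴)/(360·12·100000) = 6813/7812500 rad
Load 2 — point force P=12 kN at a=24/5 m (b=L-a=36/5):
  θ_2 = -Pa(2L²-6Lx+3x²+a²)/(6LEI)  [x>a] = -12·(24/5)·(2·12²-6·12·(48/5)+3·(48/5)²+(24/5)²)/(6·12·100000) = 324/390625 rad
Load 3 — uniform load w=16 kN/m over full span:
  θ_3 = -w(L³-6Lx²+4x³)/(24EI) = -16·(12³-6·12·(48/5)²+4·(48/5)³)/(24·100000) = 3564/390625 rad
Load 4 — applied couple M₀=5 kN·m at a=3 m (b=L-a=9):
  θ_4 = (M₀x²/(2L)-M₀(x-a)+C₁)/EI  [x>a] with C₁=M₀(3b²-L²)/(6L)=55/8 = (5·(48/5)²/(2·12)-5·((48/5)-3)+(55/8))/100000 = -277/4000000 rad
Superposition: θ = Σ θ_i = 5378047/500000000 rad ≈ 0.010756 rad

θ(48/5) = 5378047/500000000 rad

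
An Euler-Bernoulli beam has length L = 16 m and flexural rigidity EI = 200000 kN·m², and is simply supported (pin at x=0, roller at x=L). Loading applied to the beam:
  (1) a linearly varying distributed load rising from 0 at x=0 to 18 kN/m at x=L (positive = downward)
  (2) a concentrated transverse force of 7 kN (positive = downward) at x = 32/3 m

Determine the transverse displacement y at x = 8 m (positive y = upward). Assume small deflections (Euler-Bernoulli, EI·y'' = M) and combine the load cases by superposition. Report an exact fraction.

Load 1 — triangular load w₀=18 kN/m (0→w₀ over full span):
  y_1 = -w₀x(7L⁴-10L²x²+3x⁴)/(360LEI) = -18·8·(7·16⁴-10·16²·8²+3·8⁴)/(360·16·200000) = -24/625 m
Load 2 — point force P=7 kN at a=32/3 m (b=L-a=16/3):
  y_2 = -Pbx(L²-b²-x²)/(6LEI)  [x≤a] = -7·(16/3)·8·(16²-(16/3)²-8²)/(6·16·200000) = -644/253125 m
Superposition: y = Σ y_i = -10364/253125 m ≈ -0.040944 m

y(8) = -10364/253125 m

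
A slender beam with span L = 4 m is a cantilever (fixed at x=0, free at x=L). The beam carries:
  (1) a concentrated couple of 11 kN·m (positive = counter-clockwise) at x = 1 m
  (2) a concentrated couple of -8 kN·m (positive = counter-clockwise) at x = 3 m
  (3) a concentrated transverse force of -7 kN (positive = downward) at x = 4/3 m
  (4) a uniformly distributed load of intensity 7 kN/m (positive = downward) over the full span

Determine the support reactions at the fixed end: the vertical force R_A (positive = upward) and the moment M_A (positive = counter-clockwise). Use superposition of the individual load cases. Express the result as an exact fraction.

R_A = 21 kN, M_A = 131/3 kN·m

Load 1 — applied couple M₀=11 kN·m at a=1 m (b=L-a=3):
  R_A = 0 kN
  M_A = -M₀ = -11 kN·m
Load 2 — applied couple M₀=-8 kN·m at a=3 m (b=L-a=1):
  R_A = 0 kN
  M_A = -M₀ = -(-8) = 8 kN·m
Load 3 — point force P=-7 kN at a=4/3 m (b=L-a=8/3):
  R_A = P = (-7) = -7 kN
  M_A = Pa = (-7)·(4/3) = -28/3 kN·m
Load 4 — uniform load w=7 kN/m over full span:
  R_A = wL = 7·4 = 28 kN
  M_A = wL²/2 = 7·4²/2 = 56 kN·m
Superposition: R_A = 21 kN, M_A = 131/3 kN·m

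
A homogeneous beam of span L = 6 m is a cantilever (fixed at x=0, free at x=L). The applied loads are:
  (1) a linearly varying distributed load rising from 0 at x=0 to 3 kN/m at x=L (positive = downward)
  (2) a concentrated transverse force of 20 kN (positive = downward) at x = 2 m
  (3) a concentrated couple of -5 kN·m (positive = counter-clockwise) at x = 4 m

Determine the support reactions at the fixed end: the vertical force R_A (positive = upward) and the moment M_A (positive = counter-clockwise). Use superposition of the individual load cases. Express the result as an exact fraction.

R_A = 29 kN, M_A = 81 kN·m

Load 1 — triangular load w₀=3 kN/m (0→w₀ over full span):
  R_A = w₀L/2 = 3·6/2 = 9 kN
  M_A = w₀L²/3 = 3·6²/3 = 36 kN·m
Load 2 — point force P=20 kN at a=2 m (b=L-a=4):
  R_A = P = 20 kN
  M_A = Pa = 20·2 = 40 kN·m
Load 3 — applied couple M₀=-5 kN·m at a=4 m (b=L-a=2):
  R_A = 0 kN
  M_A = -M₀ = -(-5) = 5 kN·m
Superposition: R_A = 29 kN, M_A = 81 kN·m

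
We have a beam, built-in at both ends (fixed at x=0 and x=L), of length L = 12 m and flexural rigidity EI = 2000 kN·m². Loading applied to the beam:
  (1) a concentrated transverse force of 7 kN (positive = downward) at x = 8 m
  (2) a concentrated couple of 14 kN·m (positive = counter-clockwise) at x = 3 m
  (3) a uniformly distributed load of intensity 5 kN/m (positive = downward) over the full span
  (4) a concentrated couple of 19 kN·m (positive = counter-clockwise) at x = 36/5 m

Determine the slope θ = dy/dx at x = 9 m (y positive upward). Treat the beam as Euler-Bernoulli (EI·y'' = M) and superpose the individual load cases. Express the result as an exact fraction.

θ(9) = 62161/1600000 rad

Load 1 — point force P=7 kN at a=8 m (b=L-a=4):
  θ_1 = Pa²(L-x)(2bL-(3b+a)(L-x))/(2L³EI)  [x>a] = 7·8²·(12-9)·(2·4·12-(3·4+8)·(12-9))/(2·12³·2000) = 7/1000 rad
Load 2 — applied couple M₀=14 kN·m at a=3 m (b=L-a=9):
  θ_2 = (R_Ax²/2 - M_Ax - M₀(x-a))/EI  [x>a] with R_A=21/16, M_A=-21/8 = ((21/16)·9²/2 - (-21/8)·9 - 14·(9-3))/2000 = -231/64000 rad
Load 3 — uniform load w=5 kN/m over full span:
  θ_3 = -wx(L-x)(L-2x)/(12EI) = -5·9·(12-9)·(12-2·9)/(12·2000) = 27/800 rad
Load 4 — applied couple M₀=19 kN·m at a=36/5 m (b=L-a=24/5):
  θ_4 = (R_Ax²/2 - M_Ax - M₀(x-a))/EI  [x>a] with R_A=57/25, M_A=152/25 = ((57/25)·9²/2 - (152/25)·9 - 19·(9-(36/5)))/2000 = 171/100000 rad
Superposition: θ = Σ θ_i = 62161/1600000 rad ≈ 0.038851 rad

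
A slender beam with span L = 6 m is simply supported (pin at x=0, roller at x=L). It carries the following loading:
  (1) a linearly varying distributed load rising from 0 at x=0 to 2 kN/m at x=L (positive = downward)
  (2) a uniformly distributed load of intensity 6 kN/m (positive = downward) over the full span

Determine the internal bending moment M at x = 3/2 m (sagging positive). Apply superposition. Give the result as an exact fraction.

M(3/2) = 369/16 kN·m

Load 1 — triangular load w₀=2 kN/m (0→w₀ over full span):
  M_1 = w₀Lx/6 - w₀x³/(6L) = 2·6·(3/2)/6 - 2·(3/2)³/(6·6) = 45/16 kN·m
Load 2 — uniform load w=6 kN/m over full span:
  M_2 = wx(L-x)/2 = 6·(3/2)·(6-(3/2))/2 = 81/4 kN·m
Superposition: M = Σ M_i = 369/16 kN·m ≈ 23.062500 kN·m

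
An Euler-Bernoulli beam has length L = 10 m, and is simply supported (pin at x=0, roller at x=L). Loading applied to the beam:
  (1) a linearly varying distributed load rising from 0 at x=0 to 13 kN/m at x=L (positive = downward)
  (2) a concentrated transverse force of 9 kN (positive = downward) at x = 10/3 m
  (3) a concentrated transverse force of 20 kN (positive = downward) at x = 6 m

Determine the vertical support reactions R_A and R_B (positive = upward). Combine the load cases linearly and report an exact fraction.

Load 1 — triangular load w₀=13 kN/m (0→w₀ over full span):
  R_A = w₀L/6 = 13·10/6 = 65/3 kN
  R_B = w₀L/3 = 13·10/3 = 130/3 kN
Load 2 — point force P=9 kN at a=10/3 m (b=L-a=20/3):
  R_A = Pb/L = 9·(20/3)/10 = 6 kN
  R_B = Pa/L = 9·(10/3)/10 = 3 kN
Load 3 — point force P=20 kN at a=6 m (b=L-a=4):
  R_A = Pb/L = 20·4/10 = 8 kN
  R_B = Pa/L = 20·6/10 = 12 kN
Superposition: R_A = 107/3 kN, R_B = 175/3 kN

R_A = 107/3 kN, R_B = 175/3 kN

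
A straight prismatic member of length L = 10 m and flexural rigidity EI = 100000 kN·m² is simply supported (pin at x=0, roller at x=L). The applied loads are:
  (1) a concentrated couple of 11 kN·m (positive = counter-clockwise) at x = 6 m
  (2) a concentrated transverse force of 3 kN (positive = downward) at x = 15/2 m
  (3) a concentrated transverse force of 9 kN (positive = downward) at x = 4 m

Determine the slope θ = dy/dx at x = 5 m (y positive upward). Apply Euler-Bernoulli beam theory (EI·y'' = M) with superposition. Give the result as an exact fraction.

Load 1 — applied couple M₀=11 kN·m at a=6 m (b=L-a=4):
  θ_1 = (M₀x²/(2L)+C₁)/EI  [x≤a] with C₁=M₀(3b²-L²)/(6L)=-143/15 = (11·5²/(2·10)+(-143/15))/100000 = 253/6000000 rad
Load 2 — point force P=3 kN at a=15/2 m (b=L-a=5/2):
  θ_2 = -Pb(L²-b²-3x²)/(6LEI)  [x≤a] = -3·(5/2)·(10²-(5/2)²-3·5²)/(6·10·100000) = -3/128000 rad
Load 3 — point force P=9 kN at a=4 m (b=L-a=6):
  θ_3 = -Pa(2L²-6Lx+3x²+a²)/(6LEI)  [x>a] = -9·4·(2·10²-6·10·5+3·5²+4²)/(6·10·100000) = 27/500000 rad
Superposition: θ = Σ θ_i = 3491/48000000 rad ≈ 0.000073 rad

θ(5) = 3491/48000000 rad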